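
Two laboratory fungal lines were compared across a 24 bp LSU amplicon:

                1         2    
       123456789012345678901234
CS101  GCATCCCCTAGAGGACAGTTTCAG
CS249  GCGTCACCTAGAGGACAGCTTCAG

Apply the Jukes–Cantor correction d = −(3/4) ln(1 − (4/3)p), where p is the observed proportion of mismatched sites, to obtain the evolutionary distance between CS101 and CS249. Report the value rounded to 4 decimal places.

Mismatches occur at site 3 (A/G), site 6 (C/A), site 19 (T/C).
p = 3/24 = 0.125000.
d = −0.75 · ln(1 − (4/3)·0.125000) = −0.75 · ln(0.833333) = −0.75 · (-0.182322) = 0.1367.

0.1367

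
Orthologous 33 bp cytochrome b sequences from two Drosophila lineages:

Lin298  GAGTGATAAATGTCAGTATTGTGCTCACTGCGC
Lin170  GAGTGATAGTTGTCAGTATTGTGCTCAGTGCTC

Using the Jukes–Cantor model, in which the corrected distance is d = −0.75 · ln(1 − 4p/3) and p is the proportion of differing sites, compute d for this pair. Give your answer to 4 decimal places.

Differing sites — 9:A/G; 10:A/T; 28:C/G; 32:G/T.
p = 4/33 = 0.121212.
d = −0.75 · ln(1 − (4/3)·0.121212) = −0.75 · ln(0.838384) = −0.75 · (-0.176279) = 0.1322.

0.1322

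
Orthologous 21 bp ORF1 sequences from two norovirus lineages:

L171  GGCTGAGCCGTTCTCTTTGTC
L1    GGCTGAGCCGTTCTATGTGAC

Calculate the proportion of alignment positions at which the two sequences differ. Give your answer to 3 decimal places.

Mismatches occur at site 15 (C/A), site 17 (T/G), site 20 (T/A).
There are 3 differences over 21 sites, so p = 3/21 = 0.143.

0.143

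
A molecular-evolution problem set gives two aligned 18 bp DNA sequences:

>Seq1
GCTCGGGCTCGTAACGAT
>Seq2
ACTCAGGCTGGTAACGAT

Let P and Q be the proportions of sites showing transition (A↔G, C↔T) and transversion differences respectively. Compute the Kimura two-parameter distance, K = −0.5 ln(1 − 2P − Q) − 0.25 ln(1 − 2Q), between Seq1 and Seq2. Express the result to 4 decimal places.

Differing sites — 1:G/A (Ti); 5:G/A (Ti); 10:C/G (Tv).
Of the 3 differences, 2 transitions and 1 transversion over 18 sites: P = 2/18 = 0.111111, Q = 1/18 = 0.055556.
d = −0.5·ln(0.722222) − 0.25·ln(0.888888) = −0.5·(-0.325423) − 0.25·(-0.117784) = 0.1922.

0.1922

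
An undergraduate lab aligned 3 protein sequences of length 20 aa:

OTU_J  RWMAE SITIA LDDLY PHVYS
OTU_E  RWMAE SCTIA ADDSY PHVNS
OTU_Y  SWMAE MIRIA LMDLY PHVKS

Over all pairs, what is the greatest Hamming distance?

8

Pairwise Hamming distances:
  OTU_J vs OTU_E: 4
  OTU_J vs OTU_Y: 5
  OTU_E vs OTU_Y: 8
The largest is 8, between OTU_E and OTU_Y.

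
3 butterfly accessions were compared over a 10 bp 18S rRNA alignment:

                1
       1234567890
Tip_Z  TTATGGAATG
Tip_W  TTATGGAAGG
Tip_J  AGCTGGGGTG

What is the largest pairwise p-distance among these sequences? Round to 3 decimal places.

Pairwise Hamming distances:
  Tip_Z vs Tip_W: 1
  Tip_Z vs Tip_J: 5
  Tip_W vs Tip_J: 6
The largest is 6 mismatches, between Tip_W and Tip_J; p = 6/10 = 0.600.

0.600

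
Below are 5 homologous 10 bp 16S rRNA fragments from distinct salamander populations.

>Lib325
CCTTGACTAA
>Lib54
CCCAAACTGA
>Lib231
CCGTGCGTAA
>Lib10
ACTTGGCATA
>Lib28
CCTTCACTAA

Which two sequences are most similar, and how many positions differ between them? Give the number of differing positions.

Pairwise Hamming distances:
  Lib325 vs Lib54: 4
  Lib325 vs Lib231: 3
  Lib325 vs Lib10: 4
  Lib325 vs Lib28: 1
  Lib54 vs Lib231: 6
  Lib54 vs Lib10: 7
  Lib54 vs Lib28: 4
  Lib231 vs Lib10: 6
  Lib231 vs Lib28: 4
  Lib10 vs Lib28: 5
The smallest is 1, between Lib325 and Lib28.

1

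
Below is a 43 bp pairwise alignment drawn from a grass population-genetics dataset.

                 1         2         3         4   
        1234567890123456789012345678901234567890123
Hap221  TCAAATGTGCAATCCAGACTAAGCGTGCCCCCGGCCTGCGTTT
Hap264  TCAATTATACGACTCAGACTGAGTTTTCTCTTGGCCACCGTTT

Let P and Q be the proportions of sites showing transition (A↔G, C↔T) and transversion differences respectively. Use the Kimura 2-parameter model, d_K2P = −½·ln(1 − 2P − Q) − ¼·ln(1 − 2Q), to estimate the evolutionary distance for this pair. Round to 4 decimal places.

Mismatches occur at site 5 (A→T, transversion), site 7 (G→A, transition), site 9 (G→A, transition), site 11 (A→G, transition), site 13 (T→C, transition), site 14 (C→T, transition), site 21 (A→G, transition), site 24 (C→T, transition), site 25 (G→T, transversion), site 27 (G→T, transversion), site 29 (C→T, transition), site 31 (C→T, transition), site 32 (C→T, transition), site 37 (T→A, transversion), site 38 (G→C, transversion).
Of the 15 differences, 10 transitions and 5 transversions over 43 sites: P = 10/43 = 0.232558, Q = 5/43 = 0.116279.
d = −0.5·ln(0.418605) − 0.25·ln(0.767442) = −0.5·(-0.870828) − 0.25·(-0.264692) = 0.5016.

0.5016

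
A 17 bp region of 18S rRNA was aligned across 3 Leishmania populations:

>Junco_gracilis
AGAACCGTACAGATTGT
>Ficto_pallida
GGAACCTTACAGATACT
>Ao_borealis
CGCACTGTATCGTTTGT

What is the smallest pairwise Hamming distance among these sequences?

4

Pairwise Hamming distances:
  Junco_gracilis vs Ficto_pallida: 4
  Junco_gracilis vs Ao_borealis: 6
  Ficto_pallida vs Ao_borealis: 9
The smallest is 4, between Junco_gracilis and Ficto_pallida.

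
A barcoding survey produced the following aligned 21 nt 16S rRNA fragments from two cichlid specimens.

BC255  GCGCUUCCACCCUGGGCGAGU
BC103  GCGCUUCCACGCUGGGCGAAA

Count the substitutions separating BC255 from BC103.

3

The sequences differ at positions 11 (C/G), 20 (G/A), 21 (U/A).
That gives 3 mismatches out of 21 aligned sites, so the Hamming distance is 3.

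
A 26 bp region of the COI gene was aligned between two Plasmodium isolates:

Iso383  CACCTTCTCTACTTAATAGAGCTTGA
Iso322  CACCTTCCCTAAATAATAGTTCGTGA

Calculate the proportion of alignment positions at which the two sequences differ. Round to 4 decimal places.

Mismatches occur at site 8 (T↔C), site 12 (C↔A), site 13 (T↔A), site 20 (A↔T), site 21 (G↔T), site 23 (T↔G).
There are 6 differences over 26 sites, so p = 6/26 = 0.2308.

0.2308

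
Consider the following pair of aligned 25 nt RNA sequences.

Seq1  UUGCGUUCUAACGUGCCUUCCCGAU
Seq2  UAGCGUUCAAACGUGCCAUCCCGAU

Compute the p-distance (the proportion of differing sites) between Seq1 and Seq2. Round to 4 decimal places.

Mismatches occur at site 2 (U→A), site 9 (U→A), site 18 (U→A).
There are 3 differences over 25 sites, so p = 3/25 = 0.1200.

0.1200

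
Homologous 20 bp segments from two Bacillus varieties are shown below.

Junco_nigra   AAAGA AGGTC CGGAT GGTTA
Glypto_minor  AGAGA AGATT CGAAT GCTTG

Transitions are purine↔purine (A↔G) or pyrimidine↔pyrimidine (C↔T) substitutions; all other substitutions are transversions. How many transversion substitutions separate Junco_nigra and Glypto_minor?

1

Differing sites — 2:A/G (Ti); 8:G/A (Ti); 10:C/T (Ti); 13:G/A (Ti); 17:G/C (Tv); 20:A/G (Ti).
Of the 6 differences, 5 transitions and 1 transversion, so the answer is 1.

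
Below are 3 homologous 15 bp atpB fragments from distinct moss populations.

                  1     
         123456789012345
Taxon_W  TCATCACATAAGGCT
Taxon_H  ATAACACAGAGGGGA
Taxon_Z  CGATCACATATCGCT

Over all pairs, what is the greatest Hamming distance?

Pairwise Hamming distances:
  Taxon_W vs Taxon_H: 7
  Taxon_W vs Taxon_Z: 4
  Taxon_H vs Taxon_Z: 8
The largest is 8, between Taxon_H and Taxon_Z.

8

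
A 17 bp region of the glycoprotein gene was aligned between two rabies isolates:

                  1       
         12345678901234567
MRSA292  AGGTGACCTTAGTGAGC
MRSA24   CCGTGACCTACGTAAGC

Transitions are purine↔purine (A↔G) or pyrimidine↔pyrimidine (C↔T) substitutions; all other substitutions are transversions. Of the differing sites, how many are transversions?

Differing sites — 1:A/C (Tv); 2:G/C (Tv); 10:T/A (Tv); 11:A/C (Tv); 14:G/A (Ti).
Of the 5 differences, 1 transition and 4 transversions, so the answer is 4.

4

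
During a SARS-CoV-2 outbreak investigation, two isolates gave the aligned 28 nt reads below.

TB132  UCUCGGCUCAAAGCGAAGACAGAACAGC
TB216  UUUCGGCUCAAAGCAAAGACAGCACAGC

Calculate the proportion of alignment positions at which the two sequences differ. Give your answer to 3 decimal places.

Differing sites — 2:C/U; 15:G/A; 23:A/C.
There are 3 differences over 28 sites, so p = 3/28 = 0.107.

0.107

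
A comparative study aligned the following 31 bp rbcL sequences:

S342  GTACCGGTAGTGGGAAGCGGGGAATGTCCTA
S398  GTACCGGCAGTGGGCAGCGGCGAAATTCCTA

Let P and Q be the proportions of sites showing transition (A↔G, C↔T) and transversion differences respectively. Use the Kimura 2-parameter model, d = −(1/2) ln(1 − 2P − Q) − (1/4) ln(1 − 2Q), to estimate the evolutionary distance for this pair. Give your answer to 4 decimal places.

Differing sites — 8:T/C (Ti); 15:A/C (Tv); 21:G/C (Tv); 25:T/A (Tv); 26:G/T (Tv).
Of the 5 differences, 1 transition and 4 transversions over 31 sites: P = 1/31 = 0.032258, Q = 4/31 = 0.129032.
d = −0.5·ln(0.806452) − 0.25·ln(0.741936) = −0.5·(-0.215111) − 0.25·(-0.298492) = 0.1822.

0.1822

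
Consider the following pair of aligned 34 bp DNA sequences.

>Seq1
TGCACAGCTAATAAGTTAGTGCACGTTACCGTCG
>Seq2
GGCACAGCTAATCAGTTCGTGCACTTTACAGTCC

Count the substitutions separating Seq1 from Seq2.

6

Differing sites — 1:T/G; 13:A/C; 18:A/C; 25:G/T; 30:C/A; 34:G/C.
That gives 6 mismatches out of 34 aligned sites, so the Hamming distance is 6.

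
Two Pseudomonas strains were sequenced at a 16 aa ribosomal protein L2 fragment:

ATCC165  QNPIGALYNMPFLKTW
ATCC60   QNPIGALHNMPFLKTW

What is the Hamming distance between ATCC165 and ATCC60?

The sequences differ at position 8 (Y/H).
That gives 1 mismatch out of 16 aligned sites, so the Hamming distance is 1.

1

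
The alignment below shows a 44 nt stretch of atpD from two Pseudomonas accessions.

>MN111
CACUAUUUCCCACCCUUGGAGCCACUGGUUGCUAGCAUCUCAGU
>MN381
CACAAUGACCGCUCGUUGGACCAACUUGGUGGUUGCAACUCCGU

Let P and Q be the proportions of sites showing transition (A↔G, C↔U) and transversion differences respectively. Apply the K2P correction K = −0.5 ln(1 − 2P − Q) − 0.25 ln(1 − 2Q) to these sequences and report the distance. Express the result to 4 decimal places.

0.4789

Mismatches occur at site 4 (U↔A, transversion), site 7 (U↔G, transversion), site 8 (U↔A, transversion), site 11 (C↔G, transversion), site 12 (A↔C, transversion), site 13 (C↔U, transition), site 15 (C↔G, transversion), site 21 (G↔C, transversion), site 23 (C↔A, transversion), site 27 (G↔U, transversion), site 29 (U↔G, transversion), site 32 (C↔G, transversion), site 34 (A↔U, transversion), site 38 (U↔A, transversion), site 42 (A↔C, transversion).
Of the 15 differences, 1 transition and 14 transversions over 44 sites: P = 1/44 = 0.022727, Q = 14/44 = 0.318182.
d = −0.5·ln(0.636364) − 0.25·ln(0.363636) = −0.5·(-0.451985) − 0.25·(-1.011602) = 0.4789.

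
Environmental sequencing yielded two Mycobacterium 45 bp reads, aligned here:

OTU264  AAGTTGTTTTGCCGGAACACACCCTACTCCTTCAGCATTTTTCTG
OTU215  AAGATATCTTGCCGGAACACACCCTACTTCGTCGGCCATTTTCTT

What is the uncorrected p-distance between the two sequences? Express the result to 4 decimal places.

Mismatches occur at site 4 (T/A), site 6 (G/A), site 8 (T/C), site 29 (C/T), site 31 (T/G), site 34 (A/G), site 37 (A/C), site 38 (T/A), site 45 (G/T).
There are 9 differences over 45 sites, so p = 9/45 = 0.2000.

0.2000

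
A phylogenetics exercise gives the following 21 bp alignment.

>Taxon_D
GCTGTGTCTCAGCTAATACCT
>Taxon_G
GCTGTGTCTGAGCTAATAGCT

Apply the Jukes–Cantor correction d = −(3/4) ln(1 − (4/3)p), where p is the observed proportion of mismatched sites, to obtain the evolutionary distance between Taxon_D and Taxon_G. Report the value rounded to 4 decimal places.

Mismatches occur at site 10 (C↔G), site 19 (C↔G).
p = 2/21 = 0.095238.
d = −0.75 · ln(1 − (4/3)·0.095238) = −0.75 · ln(0.873016) = −0.75 · (-0.135801) = 0.1019.

0.1019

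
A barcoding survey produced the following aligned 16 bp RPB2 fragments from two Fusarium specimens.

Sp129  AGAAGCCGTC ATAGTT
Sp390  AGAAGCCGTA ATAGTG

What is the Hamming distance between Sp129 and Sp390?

Mismatches occur at site 10 (C/A), site 16 (T/G).
That gives 2 mismatches out of 16 aligned sites, so the Hamming distance is 2.

2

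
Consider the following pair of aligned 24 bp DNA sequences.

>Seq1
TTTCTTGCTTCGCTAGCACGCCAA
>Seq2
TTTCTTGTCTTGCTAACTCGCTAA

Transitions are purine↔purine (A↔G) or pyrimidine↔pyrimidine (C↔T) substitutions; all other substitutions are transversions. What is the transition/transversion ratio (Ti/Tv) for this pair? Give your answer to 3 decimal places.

Differing sites — 8:C/T (Ti); 9:T/C (Ti); 11:C/T (Ti); 16:G/A (Ti); 18:A/T (Tv); 22:C/T (Ti).
Of the 6 differences, 5 transitions and 1 transversion, so Ti/Tv = 5/1 = 5.000.

5.000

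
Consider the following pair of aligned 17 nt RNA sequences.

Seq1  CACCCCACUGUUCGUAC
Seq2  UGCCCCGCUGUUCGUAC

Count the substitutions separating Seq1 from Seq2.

3

Differing sites — 1:C/U; 2:A/G; 7:A/G.
That gives 3 mismatches out of 17 aligned sites, so the Hamming distance is 3.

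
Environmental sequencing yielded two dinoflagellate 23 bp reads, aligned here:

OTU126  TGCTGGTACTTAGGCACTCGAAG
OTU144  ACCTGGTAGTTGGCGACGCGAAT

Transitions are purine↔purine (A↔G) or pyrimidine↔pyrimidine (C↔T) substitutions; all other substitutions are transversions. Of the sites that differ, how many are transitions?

1

The sequences differ at positions 1 (T/A, transversion), 2 (G/C, transversion), 9 (C/G, transversion), 12 (A/G, transition), 14 (G/C, transversion), 15 (C/G, transversion), 18 (T/G, transversion), 23 (G/T, transversion).
Of the 8 differences, 1 transition and 7 transversions, so the answer is 1.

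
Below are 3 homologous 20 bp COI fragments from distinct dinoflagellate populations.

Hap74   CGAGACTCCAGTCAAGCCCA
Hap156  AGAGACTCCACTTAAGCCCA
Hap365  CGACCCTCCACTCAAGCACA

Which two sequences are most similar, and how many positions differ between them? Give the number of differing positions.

Pairwise Hamming distances:
  Hap74 vs Hap156: 3
  Hap74 vs Hap365: 4
  Hap156 vs Hap365: 5
The smallest is 3, between Hap74 and Hap156.

3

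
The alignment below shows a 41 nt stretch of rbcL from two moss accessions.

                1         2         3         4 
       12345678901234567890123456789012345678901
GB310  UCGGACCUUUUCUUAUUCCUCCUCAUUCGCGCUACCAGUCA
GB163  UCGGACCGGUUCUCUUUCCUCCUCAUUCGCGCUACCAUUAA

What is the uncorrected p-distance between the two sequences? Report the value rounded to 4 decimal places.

Mismatches occur at site 8 (U↔G), site 9 (U↔G), site 14 (U↔C), site 15 (A↔U), site 38 (G↔U), site 40 (C↔A).
There are 6 differences over 41 sites, so p = 6/41 = 0.1463.

0.1463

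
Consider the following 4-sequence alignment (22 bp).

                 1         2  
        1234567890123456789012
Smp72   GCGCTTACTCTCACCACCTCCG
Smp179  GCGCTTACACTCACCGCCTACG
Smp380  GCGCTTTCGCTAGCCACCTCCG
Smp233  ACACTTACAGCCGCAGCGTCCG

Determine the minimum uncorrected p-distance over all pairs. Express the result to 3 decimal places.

0.136

Pairwise Hamming distances:
  Smp72 vs Smp179: 3
  Smp72 vs Smp380: 4
  Smp72 vs Smp233: 9
  Smp179 vs Smp380: 6
  Smp179 vs Smp233: 8
  Smp380 vs Smp233: 10
The smallest is 3 mismatches, between Smp72 and Smp179; p = 3/22 = 0.136.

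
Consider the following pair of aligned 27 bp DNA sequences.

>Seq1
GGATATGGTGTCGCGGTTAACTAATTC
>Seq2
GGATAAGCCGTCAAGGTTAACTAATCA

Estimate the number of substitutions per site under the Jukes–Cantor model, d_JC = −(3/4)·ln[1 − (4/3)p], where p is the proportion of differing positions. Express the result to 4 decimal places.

Differing sites — 6:T/A; 8:G/C; 9:T/C; 13:G/A; 14:C/A; 26:T/C; 27:C/A.
p = 7/27 = 0.259259.
d = −0.75 · ln(1 − (4/3)·0.259259) = −0.75 · ln(0.654321) = −0.75 · (-0.424157) = 0.3181.

0.3181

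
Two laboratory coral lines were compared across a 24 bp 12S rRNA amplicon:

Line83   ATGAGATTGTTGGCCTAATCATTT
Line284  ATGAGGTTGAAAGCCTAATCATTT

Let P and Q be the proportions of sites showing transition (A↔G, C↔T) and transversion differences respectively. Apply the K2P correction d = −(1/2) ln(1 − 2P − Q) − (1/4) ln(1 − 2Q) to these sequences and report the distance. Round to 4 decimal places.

0.1894

Mismatches occur at site 6 (A→G, transition), site 10 (T→A, transversion), site 11 (T→A, transversion), site 12 (G→A, transition).
Of the 4 differences, 2 transitions and 2 transversions over 24 sites: P = 2/24 = 0.083333, Q = 2/24 = 0.083333.
d = −0.5·ln(0.750001) − 0.25·ln(0.833334) = −0.5·(-0.287681) − 0.25·(-0.182321) = 0.1894.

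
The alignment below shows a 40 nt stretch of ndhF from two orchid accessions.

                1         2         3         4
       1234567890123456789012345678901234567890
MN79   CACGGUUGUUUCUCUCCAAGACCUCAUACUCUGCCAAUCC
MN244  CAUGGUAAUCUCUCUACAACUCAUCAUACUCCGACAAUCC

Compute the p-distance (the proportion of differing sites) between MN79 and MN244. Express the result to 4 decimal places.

0.2500

Mismatches occur at site 3 (C/U), site 7 (U/A), site 8 (G/A), site 10 (U/C), site 16 (C/A), site 20 (G/C), site 21 (A/U), site 23 (C/A), site 32 (U/C), site 34 (C/A).
There are 10 differences over 40 sites, so p = 10/40 = 0.2500.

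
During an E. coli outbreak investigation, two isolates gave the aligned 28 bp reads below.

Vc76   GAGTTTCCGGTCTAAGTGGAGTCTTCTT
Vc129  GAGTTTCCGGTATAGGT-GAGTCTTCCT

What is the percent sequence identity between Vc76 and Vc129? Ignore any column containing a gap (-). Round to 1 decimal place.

88.9%

Excluding the 1 gap column leaves 27 comparable sites.
Mismatches occur at site 12 (C↔A), site 15 (A↔G), site 27 (T↔C).
24 of the 27 comparable sites match, so the percent identity is 24/27 × 100 = 88.9%.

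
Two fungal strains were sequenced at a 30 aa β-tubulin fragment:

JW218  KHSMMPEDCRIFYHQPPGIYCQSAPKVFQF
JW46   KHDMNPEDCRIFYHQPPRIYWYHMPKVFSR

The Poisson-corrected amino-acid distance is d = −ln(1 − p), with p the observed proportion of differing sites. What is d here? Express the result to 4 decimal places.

0.3567

Differing sites — 3:S/D; 5:M/N; 18:G/R; 21:C/W; 22:Q/Y; 23:S/H; 24:A/M; 29:Q/S; 30:F/R.
p = 9/30 = 0.300000.
d = −ln(1 − 0.300000) = −ln(0.700000) = 0.3567.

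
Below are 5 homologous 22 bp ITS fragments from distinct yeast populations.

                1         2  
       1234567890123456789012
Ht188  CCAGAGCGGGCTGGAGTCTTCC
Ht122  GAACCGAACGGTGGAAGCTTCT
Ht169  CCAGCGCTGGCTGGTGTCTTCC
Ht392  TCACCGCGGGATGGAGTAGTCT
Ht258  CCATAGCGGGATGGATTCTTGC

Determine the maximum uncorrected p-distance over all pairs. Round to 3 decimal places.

Pairwise Hamming distances:
  Ht188 vs Ht122: 11
  Ht188 vs Ht169: 3
  Ht188 vs Ht392: 7
  Ht188 vs Ht258: 4
  Ht122 vs Ht169: 11
  Ht122 vs Ht392: 10
  Ht122 vs Ht258: 12
  Ht169 vs Ht392: 8
  Ht169 vs Ht258: 7
  Ht392 vs Ht258: 8
The largest is 12 mismatches, between Ht122 and Ht258; p = 12/22 = 0.545.

0.545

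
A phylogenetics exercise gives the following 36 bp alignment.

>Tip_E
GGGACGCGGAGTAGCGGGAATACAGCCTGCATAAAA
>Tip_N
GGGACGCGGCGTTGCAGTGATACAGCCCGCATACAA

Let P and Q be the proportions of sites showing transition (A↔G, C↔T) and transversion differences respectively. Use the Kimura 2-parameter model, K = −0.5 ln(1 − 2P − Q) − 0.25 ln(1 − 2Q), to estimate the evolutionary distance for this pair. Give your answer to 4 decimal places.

The sequences differ at positions 10 (A/C, transversion), 13 (A/T, transversion), 16 (G/A, transition), 18 (G/T, transversion), 19 (A/G, transition), 28 (T/C, transition), 34 (A/C, transversion).
Of the 7 differences, 3 transitions and 4 transversions over 36 sites: P = 3/36 = 0.083333, Q = 4/36 = 0.111111.
d = −0.5·ln(0.722223) − 0.25·ln(0.777778) = −0.5·(-0.325421) − 0.25·(-0.251314) = 0.2255.

0.2255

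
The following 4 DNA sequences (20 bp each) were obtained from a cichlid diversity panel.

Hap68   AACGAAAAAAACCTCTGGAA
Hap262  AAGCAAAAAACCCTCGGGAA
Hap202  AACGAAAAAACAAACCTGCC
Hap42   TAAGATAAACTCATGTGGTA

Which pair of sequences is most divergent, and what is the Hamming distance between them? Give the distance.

12

Pairwise Hamming distances:
  Hap68 vs Hap262: 4
  Hap68 vs Hap202: 8
  Hap68 vs Hap42: 8
  Hap262 vs Hap202: 9
  Hap262 vs Hap42: 10
  Hap202 vs Hap42: 12
The largest is 12, between Hap202 and Hap42.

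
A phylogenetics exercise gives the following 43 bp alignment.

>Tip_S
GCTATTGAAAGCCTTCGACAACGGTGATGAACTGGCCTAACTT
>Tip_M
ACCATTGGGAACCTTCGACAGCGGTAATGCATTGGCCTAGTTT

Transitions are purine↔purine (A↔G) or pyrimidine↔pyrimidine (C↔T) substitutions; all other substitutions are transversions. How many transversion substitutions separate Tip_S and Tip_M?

1

Differing sites — 1:G/A (Ti); 3:T/C (Ti); 8:A/G (Ti); 9:A/G (Ti); 11:G/A (Ti); 21:A/G (Ti); 26:G/A (Ti); 30:A/C (Tv); 32:C/T (Ti); 40:A/G (Ti); 41:C/T (Ti).
Of the 11 differences, 10 transitions and 1 transversion, so the answer is 1.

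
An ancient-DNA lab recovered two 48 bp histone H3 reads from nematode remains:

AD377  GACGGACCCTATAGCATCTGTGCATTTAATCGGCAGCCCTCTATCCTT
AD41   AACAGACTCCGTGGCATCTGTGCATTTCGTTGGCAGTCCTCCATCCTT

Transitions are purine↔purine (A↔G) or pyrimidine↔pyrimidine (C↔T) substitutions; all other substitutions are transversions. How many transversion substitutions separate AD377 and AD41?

1

The sequences differ at positions 1 (G/A, transition), 4 (G/A, transition), 8 (C/T, transition), 10 (T/C, transition), 11 (A/G, transition), 13 (A/G, transition), 28 (A/C, transversion), 29 (A/G, transition), 31 (C/T, transition), 37 (C/T, transition), 42 (T/C, transition).
Of the 11 differences, 10 transitions and 1 transversion, so the answer is 1.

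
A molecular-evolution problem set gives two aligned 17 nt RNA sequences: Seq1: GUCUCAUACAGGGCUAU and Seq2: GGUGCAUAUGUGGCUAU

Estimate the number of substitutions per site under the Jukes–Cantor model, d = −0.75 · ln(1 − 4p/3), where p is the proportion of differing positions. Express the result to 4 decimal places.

Mismatches occur at site 2 (U→G), site 3 (C→U), site 4 (U→G), site 9 (C→U), site 10 (A→G), site 11 (G→U).
p = 6/17 = 0.352941.
d = −0.75 · ln(1 − (4/3)·0.352941) = −0.75 · ln(0.529412) = −0.75 · (-0.635988) = 0.4770.

0.4770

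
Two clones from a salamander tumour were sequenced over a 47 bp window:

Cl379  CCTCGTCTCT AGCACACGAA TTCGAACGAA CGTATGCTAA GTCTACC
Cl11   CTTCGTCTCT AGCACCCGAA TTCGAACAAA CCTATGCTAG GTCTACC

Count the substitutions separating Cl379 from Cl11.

The sequences differ at positions 2 (C/T), 16 (A/C), 28 (G/A), 32 (G/C), 40 (A/G).
That gives 5 mismatches out of 47 aligned sites, so the Hamming distance is 5.

5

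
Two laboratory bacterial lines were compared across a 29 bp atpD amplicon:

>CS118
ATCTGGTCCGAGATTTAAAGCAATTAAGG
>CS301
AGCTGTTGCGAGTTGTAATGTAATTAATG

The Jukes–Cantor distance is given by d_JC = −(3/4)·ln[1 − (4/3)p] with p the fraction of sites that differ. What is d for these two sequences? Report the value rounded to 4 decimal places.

0.3439

Mismatches occur at site 2 (T↔G), site 6 (G↔T), site 8 (C↔G), site 13 (A↔T), site 15 (T↔G), site 19 (A↔T), site 21 (C↔T), site 28 (G↔T).
p = 8/29 = 0.275862.
d = −0.75 · ln(1 − (4/3)·0.275862) = −0.75 · ln(0.632184) = −0.75 · (-0.458575) = 0.3439.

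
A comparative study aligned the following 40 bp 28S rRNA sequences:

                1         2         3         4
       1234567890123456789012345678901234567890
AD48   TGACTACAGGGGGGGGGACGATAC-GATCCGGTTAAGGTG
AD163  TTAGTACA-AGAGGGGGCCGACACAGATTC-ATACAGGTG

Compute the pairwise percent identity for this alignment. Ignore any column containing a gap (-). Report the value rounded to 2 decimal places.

Excluding the 3 gap columns leaves 37 comparable sites.
Mismatches occur at site 2 (G↔T), site 4 (C↔G), site 10 (G↔A), site 12 (G↔A), site 18 (A↔C), site 22 (T↔C), site 29 (C↔T), site 32 (G↔A), site 34 (T↔A), site 35 (A↔C).
27 of the 37 comparable sites match, so the percent identity is 27/37 × 100 = 72.97%.

72.97%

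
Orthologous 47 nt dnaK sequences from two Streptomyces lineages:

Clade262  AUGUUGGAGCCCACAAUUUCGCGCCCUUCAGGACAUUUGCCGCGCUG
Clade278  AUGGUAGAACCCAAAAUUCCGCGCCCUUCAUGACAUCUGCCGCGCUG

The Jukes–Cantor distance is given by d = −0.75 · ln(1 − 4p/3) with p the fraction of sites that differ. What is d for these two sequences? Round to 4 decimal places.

0.1660

Mismatches occur at site 4 (U→G), site 6 (G→A), site 9 (G→A), site 14 (C→A), site 19 (U→C), site 31 (G→U), site 37 (U→C).
p = 7/47 = 0.148936.
d = −0.75 · ln(1 − (4/3)·0.148936) = −0.75 · ln(0.801419) = −0.75 · (-0.221371) = 0.1660.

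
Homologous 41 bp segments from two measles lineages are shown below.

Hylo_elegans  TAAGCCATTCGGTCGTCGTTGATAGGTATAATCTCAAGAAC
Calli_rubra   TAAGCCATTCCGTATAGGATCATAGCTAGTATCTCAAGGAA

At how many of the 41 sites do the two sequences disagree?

The sequences differ at positions 11 (G/C), 14 (C/A), 15 (G/T), 16 (T/A), 17 (C/G), 19 (T/A), 21 (G/C), 26 (G/C), 29 (T/G), 30 (A/T), 39 (A/G), 41 (C/A).
That gives 12 mismatches out of 41 aligned sites, so the Hamming distance is 12.

12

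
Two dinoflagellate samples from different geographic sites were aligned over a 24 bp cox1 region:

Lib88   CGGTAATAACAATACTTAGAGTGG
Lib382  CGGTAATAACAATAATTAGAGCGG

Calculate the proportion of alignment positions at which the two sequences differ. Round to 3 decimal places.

0.083

Mismatches occur at site 15 (C/A), site 22 (T/C).
There are 2 differences over 24 sites, so p = 2/24 = 0.083.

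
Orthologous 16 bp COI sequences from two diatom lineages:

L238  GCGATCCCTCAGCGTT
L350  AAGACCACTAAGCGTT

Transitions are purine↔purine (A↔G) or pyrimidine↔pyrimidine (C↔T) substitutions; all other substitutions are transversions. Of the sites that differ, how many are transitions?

2

Mismatches occur at site 1 (G↔A, transition), site 2 (C↔A, transversion), site 5 (T↔C, transition), site 7 (C↔A, transversion), site 10 (C↔A, transversion).
Of the 5 differences, 2 transitions and 3 transversions, so the answer is 2.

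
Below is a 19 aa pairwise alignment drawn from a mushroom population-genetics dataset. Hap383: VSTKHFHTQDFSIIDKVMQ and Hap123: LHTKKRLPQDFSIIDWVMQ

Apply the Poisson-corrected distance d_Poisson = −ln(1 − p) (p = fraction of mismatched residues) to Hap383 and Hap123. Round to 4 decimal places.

0.4595

Differing sites — 1:V/L; 2:S/H; 5:H/K; 6:F/R; 7:H/L; 8:T/P; 16:K/W.
p = 7/19 = 0.368421.
d = −ln(1 − 0.368421) = −ln(0.631579) = 0.4595.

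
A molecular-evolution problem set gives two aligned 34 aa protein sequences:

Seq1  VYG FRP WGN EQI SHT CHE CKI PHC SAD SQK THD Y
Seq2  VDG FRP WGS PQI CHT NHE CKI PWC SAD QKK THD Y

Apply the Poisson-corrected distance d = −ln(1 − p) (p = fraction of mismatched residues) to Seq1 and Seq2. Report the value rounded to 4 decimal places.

The sequences differ at positions 2 (Y/D), 9 (N/S), 10 (E/P), 13 (S/C), 16 (C/N), 23 (H/W), 28 (S/Q), 29 (Q/K).
p = 8/34 = 0.235294.
d = −ln(1 − 0.235294) = −ln(0.764706) = 0.2683.

0.2683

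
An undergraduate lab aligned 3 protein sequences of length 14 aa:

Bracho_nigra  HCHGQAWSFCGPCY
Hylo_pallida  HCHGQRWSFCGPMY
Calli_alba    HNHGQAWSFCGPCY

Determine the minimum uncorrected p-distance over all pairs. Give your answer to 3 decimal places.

0.071

Pairwise Hamming distances:
  Bracho_nigra vs Hylo_pallida: 2
  Bracho_nigra vs Calli_alba: 1
  Hylo_pallida vs Calli_alba: 3
The smallest is 1 mismatch, between Bracho_nigra and Calli_alba; p = 1/14 = 0.071.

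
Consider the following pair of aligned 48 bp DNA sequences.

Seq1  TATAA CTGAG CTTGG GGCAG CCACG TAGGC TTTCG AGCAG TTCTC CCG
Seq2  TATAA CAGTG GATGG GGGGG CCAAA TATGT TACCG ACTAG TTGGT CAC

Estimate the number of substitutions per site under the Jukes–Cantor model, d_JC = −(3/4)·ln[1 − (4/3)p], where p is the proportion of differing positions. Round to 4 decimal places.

The sequences differ at positions 7 (T/A), 9 (A/T), 11 (C/G), 12 (T/A), 18 (C/G), 19 (A/G), 24 (C/A), 25 (G/A), 28 (G/T), 30 (C/T), 32 (T/A), 33 (T/C), 37 (G/C), 38 (C/T), 43 (C/G), 44 (T/G), 45 (C/T), 47 (C/A), 48 (G/C).
p = 19/48 = 0.395833.
d = −0.75 · ln(1 − (4/3)·0.395833) = −0.75 · ln(0.472223) = −0.75 · (-0.750304) = 0.5627.

0.5627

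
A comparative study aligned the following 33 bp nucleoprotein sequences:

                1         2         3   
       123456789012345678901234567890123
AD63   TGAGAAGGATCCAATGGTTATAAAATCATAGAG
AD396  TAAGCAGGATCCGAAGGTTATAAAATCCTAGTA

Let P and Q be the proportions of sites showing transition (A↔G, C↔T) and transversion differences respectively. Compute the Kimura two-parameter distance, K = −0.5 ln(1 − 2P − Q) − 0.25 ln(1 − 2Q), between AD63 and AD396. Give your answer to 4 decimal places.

Mismatches occur at site 2 (G/A, transition), site 5 (A/C, transversion), site 13 (A/G, transition), site 15 (T/A, transversion), site 28 (A/C, transversion), site 32 (A/T, transversion), site 33 (G/A, transition).
Of the 7 differences, 3 transitions and 4 transversions over 33 sites: P = 3/33 = 0.090909, Q = 4/33 = 0.121212.
d = −0.5·ln(0.696970) − 0.25·ln(0.757576) = −0.5·(-0.361013) − 0.25·(-0.277631) = 0.2499.

0.2499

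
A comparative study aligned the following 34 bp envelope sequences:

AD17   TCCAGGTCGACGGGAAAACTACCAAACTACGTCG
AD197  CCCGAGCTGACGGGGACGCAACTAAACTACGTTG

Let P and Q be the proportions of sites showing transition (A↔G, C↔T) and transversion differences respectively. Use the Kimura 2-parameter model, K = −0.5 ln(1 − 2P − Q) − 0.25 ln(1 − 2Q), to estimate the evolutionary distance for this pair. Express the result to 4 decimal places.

0.4749

Mismatches occur at site 1 (T/C, transition), site 4 (A/G, transition), site 5 (G/A, transition), site 7 (T/C, transition), site 8 (C/T, transition), site 15 (A/G, transition), site 17 (A/C, transversion), site 18 (A/G, transition), site 20 (T/A, transversion), site 23 (C/T, transition), site 33 (C/T, transition).
Of the 11 differences, 9 transitions and 2 transversions over 34 sites: P = 9/34 = 0.264706, Q = 2/34 = 0.058824.
d = −0.5·ln(0.411764) − 0.25·ln(0.882352) = −0.5·(-0.887305) − 0.25·(-0.125164) = 0.4749.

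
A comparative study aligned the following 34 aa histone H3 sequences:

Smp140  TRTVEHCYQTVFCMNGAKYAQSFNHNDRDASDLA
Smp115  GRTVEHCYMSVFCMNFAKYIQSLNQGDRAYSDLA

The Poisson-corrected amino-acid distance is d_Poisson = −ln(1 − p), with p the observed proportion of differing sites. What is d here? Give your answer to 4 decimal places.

0.3483

Mismatches occur at site 1 (T↔G), site 9 (Q↔M), site 10 (T↔S), site 16 (G↔F), site 20 (A↔I), site 23 (F↔L), site 25 (H↔Q), site 26 (N↔G), site 29 (D↔A), site 30 (A↔Y).
p = 10/34 = 0.294118.
d = −ln(1 − 0.294118) = −ln(0.705882) = 0.3483.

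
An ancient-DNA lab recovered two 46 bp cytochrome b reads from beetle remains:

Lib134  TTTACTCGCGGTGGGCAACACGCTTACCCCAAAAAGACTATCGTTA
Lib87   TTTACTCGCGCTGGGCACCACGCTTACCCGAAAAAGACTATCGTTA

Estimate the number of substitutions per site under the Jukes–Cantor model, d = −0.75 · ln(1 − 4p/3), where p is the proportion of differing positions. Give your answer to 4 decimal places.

0.0682

Mismatches occur at site 11 (G↔C), site 18 (A↔C), site 30 (C↔G).
p = 3/46 = 0.065217.
d = −0.75 · ln(1 − (4/3)·0.065217) = −0.75 · ln(0.913044) = −0.75 · (-0.090971) = 0.0682.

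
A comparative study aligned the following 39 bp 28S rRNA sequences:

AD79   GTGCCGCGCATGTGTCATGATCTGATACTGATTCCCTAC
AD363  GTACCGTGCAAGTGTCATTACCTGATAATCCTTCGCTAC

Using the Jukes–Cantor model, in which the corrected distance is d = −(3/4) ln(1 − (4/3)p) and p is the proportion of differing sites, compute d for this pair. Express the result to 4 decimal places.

The sequences differ at positions 3 (G/A), 7 (C/T), 11 (T/A), 19 (G/T), 21 (T/C), 28 (C/A), 30 (G/C), 31 (A/C), 35 (C/G).
p = 9/39 = 0.230769.
d = −0.75 · ln(1 − (4/3)·0.230769) = −0.75 · ln(0.692308) = −0.75 · (-0.367724) = 0.2758.

0.2758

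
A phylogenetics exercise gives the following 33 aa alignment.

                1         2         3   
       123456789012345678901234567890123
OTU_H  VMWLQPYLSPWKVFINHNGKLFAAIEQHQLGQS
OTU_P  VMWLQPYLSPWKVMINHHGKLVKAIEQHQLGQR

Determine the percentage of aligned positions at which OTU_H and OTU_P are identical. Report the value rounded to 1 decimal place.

84.8%

Differing sites — 14:F/M; 18:N/H; 22:F/V; 23:A/K; 33:S/R.
28 of the 33 sites match, so the percent identity is 28/33 × 100 = 84.8%.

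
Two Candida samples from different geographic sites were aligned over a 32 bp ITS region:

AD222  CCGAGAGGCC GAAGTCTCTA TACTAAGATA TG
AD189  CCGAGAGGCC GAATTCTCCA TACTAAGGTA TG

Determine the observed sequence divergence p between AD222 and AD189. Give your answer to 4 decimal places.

0.0938

Differing sites — 14:G/T; 19:T/C; 28:A/G.
There are 3 differences over 32 sites, so p = 3/32 = 0.0938.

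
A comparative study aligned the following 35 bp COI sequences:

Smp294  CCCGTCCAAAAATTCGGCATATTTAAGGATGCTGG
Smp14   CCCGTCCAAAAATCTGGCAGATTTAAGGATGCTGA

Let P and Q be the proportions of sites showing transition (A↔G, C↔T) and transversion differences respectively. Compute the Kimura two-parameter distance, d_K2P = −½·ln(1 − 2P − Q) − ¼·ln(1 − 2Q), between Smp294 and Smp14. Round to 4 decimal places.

The sequences differ at positions 14 (T/C, transition), 15 (C/T, transition), 20 (T/G, transversion), 35 (G/A, transition).
Of the 4 differences, 3 transitions and 1 transversion over 35 sites: P = 3/35 = 0.085714, Q = 1/35 = 0.028571.
d = −0.5·ln(0.800001) − 0.25·ln(0.942858) = −0.5·(-0.223142) − 0.25·(-0.058840) = 0.1263.

0.1263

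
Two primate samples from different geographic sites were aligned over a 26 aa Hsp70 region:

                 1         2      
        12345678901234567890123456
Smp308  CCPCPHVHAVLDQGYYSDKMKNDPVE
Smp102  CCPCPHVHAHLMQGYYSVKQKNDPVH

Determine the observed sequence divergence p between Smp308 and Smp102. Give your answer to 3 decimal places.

0.192

Mismatches occur at site 10 (V→H), site 12 (D→M), site 18 (D→V), site 20 (M→Q), site 26 (E→H).
There are 5 differences over 26 sites, so p = 5/26 = 0.192.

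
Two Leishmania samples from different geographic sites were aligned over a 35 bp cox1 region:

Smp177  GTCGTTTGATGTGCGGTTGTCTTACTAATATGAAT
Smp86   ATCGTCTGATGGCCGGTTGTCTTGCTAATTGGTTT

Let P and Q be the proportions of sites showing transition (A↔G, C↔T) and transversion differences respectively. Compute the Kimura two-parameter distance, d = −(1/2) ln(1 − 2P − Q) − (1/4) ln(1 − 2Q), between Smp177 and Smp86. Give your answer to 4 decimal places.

Mismatches occur at site 1 (G/A, transition), site 6 (T/C, transition), site 12 (T/G, transversion), site 13 (G/C, transversion), site 24 (A/G, transition), site 30 (A/T, transversion), site 31 (T/G, transversion), site 33 (A/T, transversion), site 34 (A/T, transversion).
Of the 9 differences, 3 transitions and 6 transversions over 35 sites: P = 3/35 = 0.085714, Q = 6/35 = 0.171429.
d = −0.5·ln(0.657143) − 0.25·ln(0.657142) = −0.5·(-0.419854) − 0.25·(-0.419855) = 0.3149.

0.3149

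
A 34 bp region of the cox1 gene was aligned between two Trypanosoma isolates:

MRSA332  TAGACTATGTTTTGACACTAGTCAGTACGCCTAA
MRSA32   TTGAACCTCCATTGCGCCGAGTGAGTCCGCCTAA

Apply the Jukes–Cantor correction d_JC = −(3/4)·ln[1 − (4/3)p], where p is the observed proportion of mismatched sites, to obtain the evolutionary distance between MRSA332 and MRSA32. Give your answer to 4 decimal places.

Mismatches occur at site 2 (A/T), site 5 (C/A), site 6 (T/C), site 7 (A/C), site 9 (G/C), site 10 (T/C), site 11 (T/A), site 15 (A/C), site 16 (C/G), site 17 (A/C), site 19 (T/G), site 23 (C/G), site 27 (A/C).
p = 13/34 = 0.382353.
d = −0.75 · ln(1 − (4/3)·0.382353) = −0.75 · ln(0.490196) = −0.75 · (-0.712950) = 0.5347.

0.5347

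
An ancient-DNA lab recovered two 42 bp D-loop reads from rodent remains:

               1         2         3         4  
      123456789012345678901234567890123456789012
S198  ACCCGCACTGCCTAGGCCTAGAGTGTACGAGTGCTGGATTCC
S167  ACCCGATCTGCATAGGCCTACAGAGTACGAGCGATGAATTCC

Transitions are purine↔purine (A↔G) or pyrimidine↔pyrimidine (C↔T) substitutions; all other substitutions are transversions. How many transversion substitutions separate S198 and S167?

Differing sites — 6:C/A (Tv); 7:A/T (Tv); 12:C/A (Tv); 21:G/C (Tv); 24:T/A (Tv); 32:T/C (Ti); 34:C/A (Tv); 37:G/A (Ti).
Of the 8 differences, 2 transitions and 6 transversions, so the answer is 6.

6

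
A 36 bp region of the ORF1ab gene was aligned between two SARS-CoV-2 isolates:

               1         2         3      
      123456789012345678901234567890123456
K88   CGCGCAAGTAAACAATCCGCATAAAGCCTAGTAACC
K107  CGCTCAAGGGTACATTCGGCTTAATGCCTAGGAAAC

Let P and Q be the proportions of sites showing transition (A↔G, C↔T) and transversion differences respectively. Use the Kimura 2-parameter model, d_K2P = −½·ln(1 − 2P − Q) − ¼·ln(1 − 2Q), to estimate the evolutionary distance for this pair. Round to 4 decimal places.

Differing sites — 4:G/T (Tv); 9:T/G (Tv); 10:A/G (Ti); 11:A/T (Tv); 15:A/T (Tv); 18:C/G (Tv); 21:A/T (Tv); 25:A/T (Tv); 32:T/G (Tv); 35:C/A (Tv).
Of the 10 differences, 1 transition and 9 transversions over 36 sites: P = 1/36 = 0.027778, Q = 9/36 = 0.250000.
d = −0.5·ln(0.694444) − 0.25·ln(0.500000) = −0.5·(-0.364644) − 0.25·(-0.693147) = 0.3556.

0.3556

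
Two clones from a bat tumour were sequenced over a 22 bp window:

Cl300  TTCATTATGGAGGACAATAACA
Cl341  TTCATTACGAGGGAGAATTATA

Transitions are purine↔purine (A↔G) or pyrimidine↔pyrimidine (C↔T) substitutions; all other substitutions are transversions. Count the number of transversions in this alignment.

2

The sequences differ at positions 8 (T/C, transition), 10 (G/A, transition), 11 (A/G, transition), 15 (C/G, transversion), 19 (A/T, transversion), 21 (C/T, transition).
Of the 6 differences, 4 transitions and 2 transversions, so the answer is 2.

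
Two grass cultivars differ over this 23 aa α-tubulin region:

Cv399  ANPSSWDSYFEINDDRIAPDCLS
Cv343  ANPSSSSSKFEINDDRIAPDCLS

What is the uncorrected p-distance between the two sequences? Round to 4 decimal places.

Differing sites — 6:W/S; 7:D/S; 9:Y/K.
There are 3 differences over 23 sites, so p = 3/23 = 0.1304.

0.1304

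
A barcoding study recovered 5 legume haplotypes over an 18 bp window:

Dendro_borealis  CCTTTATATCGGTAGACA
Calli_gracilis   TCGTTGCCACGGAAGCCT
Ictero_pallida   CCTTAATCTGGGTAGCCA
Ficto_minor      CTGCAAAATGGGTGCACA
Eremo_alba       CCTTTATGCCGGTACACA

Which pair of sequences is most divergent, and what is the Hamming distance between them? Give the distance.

Pairwise Hamming distances:
  Dendro_borealis vs Calli_gracilis: 9
  Dendro_borealis vs Ictero_pallida: 4
  Dendro_borealis vs Ficto_minor: 8
  Dendro_borealis vs Eremo_alba: 3
  Calli_gracilis vs Ictero_pallida: 9
  Calli_gracilis vs Ficto_minor: 14
  Calli_gracilis vs Eremo_alba: 10
  Ictero_pallida vs Ficto_minor: 8
  Ictero_pallida vs Eremo_alba: 6
  Ficto_minor vs Eremo_alba: 9
The largest is 14, between Calli_gracilis and Ficto_minor.

14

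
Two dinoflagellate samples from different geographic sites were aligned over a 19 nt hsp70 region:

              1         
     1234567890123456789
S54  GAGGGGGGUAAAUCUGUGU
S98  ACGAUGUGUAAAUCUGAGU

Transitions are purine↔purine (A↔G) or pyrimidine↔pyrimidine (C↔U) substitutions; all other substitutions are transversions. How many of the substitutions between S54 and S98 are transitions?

2

Differing sites — 1:G/A (Ti); 2:A/C (Tv); 4:G/A (Ti); 5:G/U (Tv); 7:G/U (Tv); 17:U/A (Tv).
Of the 6 differences, 2 transitions and 4 transversions, so the answer is 2.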